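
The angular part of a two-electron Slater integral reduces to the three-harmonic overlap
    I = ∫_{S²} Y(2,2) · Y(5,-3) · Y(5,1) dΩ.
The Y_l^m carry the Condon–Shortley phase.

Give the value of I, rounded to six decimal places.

Checks pass: Σm=0; 12 even; l₃=5∈[3,7].
(2·2+1)(2·5+1)(2·5+1) = 605
Δ: 2! 2! 8! / 13! → 1/38610
sum: t=0:+1/2880 t=1:−1/576 t=2:+1/2880 = -1/960
3j²(2 5 5; 0 0 0) = Δ·Π!·Σ² = 10/429  (sign +1)
sum: t=0:+1/5760 = 1/5760
3j²(2 5 5; 2 -3 1) = Δ·Π!·Σ² = 56/2145  (sign +1)
combine: 4πI² = 605·10/429·56/2145 = 560/1521
take √, sign +1: I = 0.17116875

0.171169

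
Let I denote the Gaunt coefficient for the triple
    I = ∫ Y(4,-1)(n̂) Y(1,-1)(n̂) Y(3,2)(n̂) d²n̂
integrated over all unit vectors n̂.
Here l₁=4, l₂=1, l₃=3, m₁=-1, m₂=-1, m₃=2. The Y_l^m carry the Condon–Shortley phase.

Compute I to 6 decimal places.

m-sum 0 ✓  L=8 even ✓  3≤3≤5 ✓
Π(2lᵢ+1) = 9×3×7 = 189
triangle coeff Δ(4,1,3) = 1/252
Σ_t [1,1]: t=1:−1/36 = -1/36
(3j)²=4/63 [(4 1 3; 0 0 0)], sign=+1
Σ_t [0,0]: t=0:+1/240 = 1/240
(3j)²=1/84 [(4 1 3; -1 -1 2)], sign=-1
⇒ 4πI² = 1/7
I = (-1)√(1/7/(4π)) = -0.10662181

-0.106622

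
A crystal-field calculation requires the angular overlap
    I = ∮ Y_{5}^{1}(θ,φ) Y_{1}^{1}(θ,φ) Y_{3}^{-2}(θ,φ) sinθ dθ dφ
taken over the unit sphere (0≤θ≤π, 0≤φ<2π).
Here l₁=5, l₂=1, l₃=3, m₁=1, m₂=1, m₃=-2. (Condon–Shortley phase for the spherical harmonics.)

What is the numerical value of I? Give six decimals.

0.000000

l₃=3 ∉ [4,6] — triangle fails ⇒ I = 0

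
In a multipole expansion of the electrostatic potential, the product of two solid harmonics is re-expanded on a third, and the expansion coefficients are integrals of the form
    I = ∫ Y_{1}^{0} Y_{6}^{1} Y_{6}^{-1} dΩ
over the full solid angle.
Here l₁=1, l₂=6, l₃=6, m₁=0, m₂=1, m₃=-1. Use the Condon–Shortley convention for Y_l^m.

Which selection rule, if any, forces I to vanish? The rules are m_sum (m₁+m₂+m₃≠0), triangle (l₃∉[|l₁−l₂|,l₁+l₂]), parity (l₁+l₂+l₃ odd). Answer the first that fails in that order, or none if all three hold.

Σmᵢ = 0  ✓
l₃∈[|l₁−l₂|,l₁+l₂]=[5,7], have l₃=6  ✓
Σlᵢ = 13 ⇒ odd  ✗

parity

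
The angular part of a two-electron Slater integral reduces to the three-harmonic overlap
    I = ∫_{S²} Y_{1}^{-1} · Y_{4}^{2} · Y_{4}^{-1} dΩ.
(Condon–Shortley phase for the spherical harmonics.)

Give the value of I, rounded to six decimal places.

Σlᵢ=9 odd — θ-integrand is odd under cosθ→−cosθ; I=0

0.000000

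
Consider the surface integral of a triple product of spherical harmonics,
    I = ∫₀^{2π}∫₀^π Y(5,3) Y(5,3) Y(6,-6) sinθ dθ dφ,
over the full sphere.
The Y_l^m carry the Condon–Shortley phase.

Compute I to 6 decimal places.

0.186530

Rules hold: Σm=0, L=16 even, 0≤6≤10.
N = 11·11·13 = 1573
Δ = 4!·6!·6!/17! = 1/28588560
Racah Σ t=0..4: t=0:+1/345600 t=1:−1/13824 t=2:+1/5184 t=3:−1/13824 t=4:+1/345600 = 7/129600
⇒ 3j(5 5 6; 0 0 0)² = 80/7293, sgn +1
Racah Σ t=2..2: t=2:+1/2073600 = 1/2073600
⇒ 3j(5 5 6; 3 3 -6)² = 28/1105, sgn +1
4πI² = N·(3j₀)²·(3jₘ)² = 4928/11271
I = +1·√(0.437228/4π) = 0.18653022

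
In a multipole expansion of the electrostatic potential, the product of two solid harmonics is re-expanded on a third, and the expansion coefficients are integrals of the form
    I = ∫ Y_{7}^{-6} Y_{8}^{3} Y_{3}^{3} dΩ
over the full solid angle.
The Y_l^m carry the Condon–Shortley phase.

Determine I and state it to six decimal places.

0.043419

m-sum 0 ✓  L=18 even ✓  1≤3≤15 ✓
Π(2lᵢ+1) = 15×17×7 = 1785
triangle coeff Δ(7,8,3) = 1/5290740
Σ_t [5,7]: t=5:−1/7257600 t=6:+1/2073600 t=7:−1/7257600 = 1/4838400
(3j)²=252/20995 [(7 8 3; 0 0 0)], sign=-1
Σ_t [11,11]: t=11:−1/1916006400 = -1/1916006400
(3j)²=5/4522 [(7 8 3; -6 3 3)], sign=-1
⇒ 4πI² = 1890/79781
I = (+1)√(1890/79781/(4π)) = 0.04341864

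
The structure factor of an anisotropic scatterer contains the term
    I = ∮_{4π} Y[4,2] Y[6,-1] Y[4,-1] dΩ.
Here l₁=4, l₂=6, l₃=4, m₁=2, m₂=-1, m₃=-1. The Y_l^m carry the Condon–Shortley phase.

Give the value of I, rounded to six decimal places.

m-sum 0 ✓  L=14 even ✓  2≤4≤10 ✓
Π(2lᵢ+1) = 9×13×9 = 1053
triangle coeff Δ(4,6,4) = 1/1261260
Σ_t [2,4]: t=2:+1/4608 t=3:−1/1296 t=4:+1/4608 = -7/20736
(3j)²=20/1287 [(4 6 4; 0 0 0)], sign=-1
Σ_t [0,2]: t=0:+1/172800 t=1:−1/5760 t=2:+1/3456 = 7/57600
(3j)²=21/2860 [(4 6 4; 2 -1 -1)], sign=-1
⇒ 4πI² = 189/1573
I = (+1)√(189/1573/(4π)) = 0.09778261

0.097783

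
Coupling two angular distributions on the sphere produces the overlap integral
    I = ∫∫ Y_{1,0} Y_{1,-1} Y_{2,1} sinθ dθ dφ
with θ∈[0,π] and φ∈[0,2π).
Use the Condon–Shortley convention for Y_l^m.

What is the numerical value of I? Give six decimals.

-0.218510

m-sum 0 ✓  L=4 even ✓  0≤2≤2 ✓
Π(2lᵢ+1) = 3×3×5 = 45
triangle coeff Δ(1,1,2) = 1/30
Σ_t [0,0]: t=0:+1/1 = 1/1
(3j)²=2/15 [(1 1 2; 0 0 0)], sign=+1
Σ_t [0,0]: t=0:+1/2 = 1/2
(3j)²=1/10 [(1 1 2; 0 -1 1)], sign=-1
⇒ 4πI² = 3/5
I = (-1)√(3/5/(4π)) = -0.21850969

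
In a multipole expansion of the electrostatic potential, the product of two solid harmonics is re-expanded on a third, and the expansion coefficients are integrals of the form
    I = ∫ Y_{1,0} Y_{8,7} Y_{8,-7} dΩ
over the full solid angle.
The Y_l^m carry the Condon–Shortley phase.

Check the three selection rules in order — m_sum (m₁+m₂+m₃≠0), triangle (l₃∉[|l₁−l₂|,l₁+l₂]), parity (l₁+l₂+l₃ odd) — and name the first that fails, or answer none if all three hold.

parity

Σmᵢ = 0  ✓
l₃∈[|l₁−l₂|,l₁+l₂]=[7,9], have l₃=8  ✓
Σlᵢ = 17 ⇒ odd  ✗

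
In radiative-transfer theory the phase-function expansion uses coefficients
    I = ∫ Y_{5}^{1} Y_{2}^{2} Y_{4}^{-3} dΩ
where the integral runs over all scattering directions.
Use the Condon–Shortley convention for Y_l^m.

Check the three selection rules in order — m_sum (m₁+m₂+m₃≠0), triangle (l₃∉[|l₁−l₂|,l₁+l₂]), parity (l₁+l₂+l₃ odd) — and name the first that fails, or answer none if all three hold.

azimuthal sum: 1 + 2 − 3 = 0  ✓
3 ≤ 4 ≤ 7 (triangle on l)  ✓
L = 5 + 2 + 4 = 11 (odd)  ✗

parity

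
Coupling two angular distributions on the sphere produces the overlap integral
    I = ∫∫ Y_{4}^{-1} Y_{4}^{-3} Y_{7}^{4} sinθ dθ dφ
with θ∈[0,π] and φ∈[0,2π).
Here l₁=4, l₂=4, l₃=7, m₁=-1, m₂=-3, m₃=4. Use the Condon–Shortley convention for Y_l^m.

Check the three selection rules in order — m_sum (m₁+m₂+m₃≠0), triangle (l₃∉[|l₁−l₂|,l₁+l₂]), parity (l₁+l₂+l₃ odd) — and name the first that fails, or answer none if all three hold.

azimuthal sum: -1 − 3 + 4 = 0  ✓
0 ≤ 7 ≤ 8 (triangle on l)  ✓
L = 4 + 4 + 7 = 15 (odd)  ✗

parity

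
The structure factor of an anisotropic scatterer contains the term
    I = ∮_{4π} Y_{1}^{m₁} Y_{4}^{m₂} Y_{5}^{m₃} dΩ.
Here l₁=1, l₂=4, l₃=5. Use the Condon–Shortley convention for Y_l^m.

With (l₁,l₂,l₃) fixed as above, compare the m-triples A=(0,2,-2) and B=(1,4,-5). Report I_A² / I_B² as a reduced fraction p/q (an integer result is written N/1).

7/15

Shared (l₁,l₂,l₃)=(1,4,5): N and (l;000)² cancel in I_A²/I_B².
A: Δ = 0!·2!·8!/11! = 1/495; Racah Σ t=0..0: t=0:+1/1440 = 1/1440; ⇒ 3j(1 4 5; 0 2 -2)² = 7/165, sgn -1
B: Δ = 0!·2!·8!/11! = 1/495; Racah Σ t=0..0: t=0:+1/80640 = 1/80640; ⇒ 3j(1 4 5; 1 4 -5)² = 1/11, sgn +1
I_A²/I_B² = (7/165)/(1/11) = 7/15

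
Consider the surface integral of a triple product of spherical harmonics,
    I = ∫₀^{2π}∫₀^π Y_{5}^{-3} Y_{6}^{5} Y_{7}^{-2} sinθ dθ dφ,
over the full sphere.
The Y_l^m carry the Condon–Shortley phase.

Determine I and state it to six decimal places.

m-sum 0 ✓  L=18 even ✓  1≤7≤11 ✓
Π(2lᵢ+1) = 11×13×15 = 2145
triangle coeff Δ(5,6,7) = 1/174594420
Σ_t [0,4]: t=0:+1/4147200 t=1:−1/207360 t=2:+1/82944 t=3:−1/207360 t=4:+1/4147200 = 1/345600
(3j)²=420/46189 [(5 6 7; 0 0 0)], sign=-1
Σ_t [3,4]: t=3:−1/29030400 t=4:+1/5806080 = 1/7257600
(3j)²=64/4199 [(5 6 7; -3 5 -2)], sign=-1
⇒ 4πI² = 403200/1356277
I = (+1)√(403200/1356277/(4π)) = 0.15380878

0.153809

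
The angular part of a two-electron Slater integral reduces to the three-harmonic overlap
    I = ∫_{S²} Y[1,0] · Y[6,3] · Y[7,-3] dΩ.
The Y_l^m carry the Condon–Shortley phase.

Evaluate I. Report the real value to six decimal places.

-0.221293

Rules hold: Σm=0, L=14 even, 5≤7≤7.
N = 3·13·15 = 585
Δ = 0!·2!·12!/15! = 1/1365
Racah Σ t=0..0: t=0:+1/518400 = 1/518400
⇒ 3j(1 6 7; 0 0 0)² = 7/195, sgn -1
Racah Σ t=0..0: t=0:+1/2177280 = 1/2177280
⇒ 3j(1 6 7; 0 3 -3)² = 8/273, sgn +1
4πI² = N·(3j₀)²·(3jₘ)² = 8/13
I = -1·√(0.615385/4π) = -0.22129336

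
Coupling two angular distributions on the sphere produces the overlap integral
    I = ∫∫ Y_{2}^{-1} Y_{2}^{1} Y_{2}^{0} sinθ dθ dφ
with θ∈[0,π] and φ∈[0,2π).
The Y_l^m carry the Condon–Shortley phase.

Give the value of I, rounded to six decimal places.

m-sum 0 ✓  L=6 even ✓  0≤2≤4 ✓
Π(2lᵢ+1) = 5×5×5 = 125
triangle coeff Δ(2,2,2) = 1/630
Σ_t [0,2]: t=0:+1/8 t=1:−1/1 t=2:+1/8 = -3/4
(3j)²=2/35 [(2 2 2; 0 0 0)], sign=-1
Σ_t [1,2]: t=1:−1/4 t=2:+1/2 = 1/4
(3j)²=1/70 [(2 2 2; -1 1 0)], sign=+1
⇒ 4πI² = 5/49
I = (-1)√(5/49/(4π)) = -0.09011188

-0.090112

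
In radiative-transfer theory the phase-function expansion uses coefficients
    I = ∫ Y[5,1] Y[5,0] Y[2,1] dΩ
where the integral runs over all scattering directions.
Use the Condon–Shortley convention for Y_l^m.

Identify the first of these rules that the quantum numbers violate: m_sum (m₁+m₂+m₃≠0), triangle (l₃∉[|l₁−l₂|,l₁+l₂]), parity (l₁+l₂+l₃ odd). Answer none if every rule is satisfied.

m₁+m₂+m₃ = 1 + 0 + 1 = 2  ✗
triangle: |5−5|=0 ≤ l₃=2 ≤ 5+5=10
parity: l₁+l₂+l₃ = 12 is even

m_sum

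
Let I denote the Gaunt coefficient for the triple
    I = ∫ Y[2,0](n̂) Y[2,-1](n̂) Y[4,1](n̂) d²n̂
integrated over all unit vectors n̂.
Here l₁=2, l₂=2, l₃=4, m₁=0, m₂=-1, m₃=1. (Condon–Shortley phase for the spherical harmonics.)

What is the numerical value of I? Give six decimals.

m-sum 0 ✓  L=8 even ✓  0≤4≤4 ✓
Π(2lᵢ+1) = 5×5×9 = 225
triangle coeff Δ(2,2,4) = 1/630
Σ_t [0,0]: t=0:+1/16 = 1/16
(3j)²=2/35 [(2 2 4; 0 0 0)], sign=+1
Σ_t [0,0]: t=0:+1/24 = 1/24
(3j)²=1/21 [(2 2 4; 0 -1 1)], sign=-1
⇒ 4πI² = 30/49
I = (-1)√(30/49/(4π)) = -0.22072812

-0.220728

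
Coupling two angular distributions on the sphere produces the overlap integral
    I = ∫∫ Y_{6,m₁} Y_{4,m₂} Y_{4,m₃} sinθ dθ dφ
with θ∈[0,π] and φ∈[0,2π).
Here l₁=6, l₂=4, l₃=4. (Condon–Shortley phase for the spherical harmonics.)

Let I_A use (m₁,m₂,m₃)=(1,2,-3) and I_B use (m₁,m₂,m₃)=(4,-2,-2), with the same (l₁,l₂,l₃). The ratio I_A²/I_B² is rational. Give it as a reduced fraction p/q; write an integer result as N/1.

Same 6,4,4: normalisation and zero-m 3j drop out of the ratio.
A: Δ: 6! 6! 2! / 15! → 1/1261260; sum: t=4:+1/11520 t=5:−1/86400 = 13/172800; 3j²(6 4 4; 1 2 -3) = Δ·Π!·Σ² = 13/660  (sign -1)
B: Δ: 6! 6! 2! / 15! → 1/1261260; sum: t=0:+1/69120 t=1:−1/14400 t=2:+1/69120 = -7/172800; 3j²(6 4 4; 4 -2 -2) = Δ·Π!·Σ² = 14/715  (sign -1)
I_A²/I_B² = (13/660)/(14/715) = 169/168

169/168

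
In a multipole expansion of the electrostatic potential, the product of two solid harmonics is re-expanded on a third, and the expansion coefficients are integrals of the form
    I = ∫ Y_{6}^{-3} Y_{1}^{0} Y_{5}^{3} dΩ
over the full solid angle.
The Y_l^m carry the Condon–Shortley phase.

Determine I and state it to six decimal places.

m-sum 0 ✓  L=12 even ✓  5≤5≤7 ✓
Π(2lᵢ+1) = 13×3×11 = 429
triangle coeff Δ(6,1,5) = 1/858
Σ_t [1,1]: t=1:−1/14400 = -1/14400
(3j)²=6/143 [(6 1 5; 0 0 0)], sign=+1
Σ_t [1,1]: t=1:−1/80640 = -1/80640
(3j)²=9/286 [(6 1 5; -3 0 3)], sign=-1
⇒ 4πI² = 81/143
I = (-1)√(81/143/(4π)) = -0.21230956

-0.212310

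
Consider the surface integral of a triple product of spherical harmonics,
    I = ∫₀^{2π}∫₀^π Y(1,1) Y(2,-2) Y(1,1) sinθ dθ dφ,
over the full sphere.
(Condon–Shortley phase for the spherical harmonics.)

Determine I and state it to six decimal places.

Checks pass: Σm=0; 4 even; l₃=1∈[1,3].
(2·1+1)(2·2+1)(2·1+1) = 45
Δ: 2! 0! 2! / 5! → 1/30
sum: t=1:−1/1 = -1/1
3j²(1 2 1; 0 0 0) = Δ·Π!·Σ² = 2/15  (sign +1)
sum: t=0:+1/4 = 1/4
3j²(1 2 1; 1 -2 1) = Δ·Π!·Σ² = 1/5  (sign +1)
combine: 4πI² = 45·2/15·1/5 = 6/5
take √, sign +1: I = 0.30901936

0.309019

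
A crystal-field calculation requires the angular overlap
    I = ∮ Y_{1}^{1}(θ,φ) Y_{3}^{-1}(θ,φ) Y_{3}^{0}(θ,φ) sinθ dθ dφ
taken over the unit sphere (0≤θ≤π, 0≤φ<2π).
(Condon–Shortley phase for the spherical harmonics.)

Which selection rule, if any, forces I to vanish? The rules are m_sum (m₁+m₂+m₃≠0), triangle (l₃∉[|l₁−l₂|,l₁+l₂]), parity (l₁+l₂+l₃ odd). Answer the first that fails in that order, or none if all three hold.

m₁+m₂+m₃ = 1 − 1 + 0 = 0  ✓
triangle: |1−3|=2 ≤ l₃=3 ≤ 1+3=4  ✓
parity: l₁+l₂+l₃ = 7 is odd  ✗

parity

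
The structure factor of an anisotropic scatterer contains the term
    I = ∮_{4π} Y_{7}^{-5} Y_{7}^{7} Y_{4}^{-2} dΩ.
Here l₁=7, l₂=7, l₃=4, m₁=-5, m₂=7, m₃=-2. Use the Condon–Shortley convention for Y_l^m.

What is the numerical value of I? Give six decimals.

-0.164155

Checks pass: Σm=0; 18 even; l₃=4∈[0,14].
(2·7+1)(2·7+1)(2·4+1) = 2025
Δ: 10! 4! 4! / 19! → 1/58198140
sum: t=3:−1/17418240 t=4:+1/622080 t=5:−1/230400 t=6:+1/622080 t=7:−1/17418240 = -1/806400
3j²(7 7 4; 0 0 0) = Δ·Π!·Σ² = 2268/230945  (sign -1)
sum: t=10:+1/348364800 = 1/348364800
3j²(7 7 4; -5 7 -2) = Δ·Π!·Σ² = 11/646  (sign +1)
combine: 4πI² = 2025·2268/230945·11/646 = 459270/1356277
take √, sign -1: I = -0.16415530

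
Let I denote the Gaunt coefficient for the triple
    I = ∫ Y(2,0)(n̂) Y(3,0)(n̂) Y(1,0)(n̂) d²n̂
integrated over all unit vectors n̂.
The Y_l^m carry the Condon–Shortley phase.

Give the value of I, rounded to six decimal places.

m-sum 0 ✓  L=6 even ✓  1≤1≤5 ✓
Π(2lᵢ+1) = 5×7×3 = 105
triangle coeff Δ(2,3,1) = 1/105
Σ_t [2,2]: t=2:+1/4 = 1/4
(3j)²=3/35 [(2 3 1; 0 0 0)], sign=-1
(m-triple is (0,0,0) — same symbol as above.)
⇒ 4πI² = 27/35
I = (+1)√(27/35/(4π)) = 0.24776670

0.247767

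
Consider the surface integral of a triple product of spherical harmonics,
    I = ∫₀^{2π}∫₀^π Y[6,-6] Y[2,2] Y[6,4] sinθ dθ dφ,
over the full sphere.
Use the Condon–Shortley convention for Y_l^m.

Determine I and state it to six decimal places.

Rules hold: Σm=0, L=14 even, 4≤6≤8.
N = 13·5·13 = 845
Δ = 2!·10!·2!/15! = 1/90090
Racah Σ t=0..2: t=0:+1/69120 t=1:−1/14400 t=2:+1/69120 = -7/172800
⇒ 3j(6 2 6; 0 0 0)² = 14/715, sgn -1
Racah Σ t=2..2: t=2:+1/14515200 = 1/14515200
⇒ 3j(6 2 6; -6 2 4)² = 2/455, sgn +1
4πI² = N·(3j₀)²·(3jₘ)² = 4/55
I = -1·√(0.0727273/4π) = -0.07607531

-0.076075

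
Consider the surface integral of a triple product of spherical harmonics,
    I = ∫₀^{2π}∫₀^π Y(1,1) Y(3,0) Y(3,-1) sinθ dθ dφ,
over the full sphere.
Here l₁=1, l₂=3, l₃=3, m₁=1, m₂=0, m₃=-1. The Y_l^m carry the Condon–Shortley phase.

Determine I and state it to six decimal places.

l₁+l₂+l₃=7 is odd: 3j(l;000)=0 ⇒ I=0

0.000000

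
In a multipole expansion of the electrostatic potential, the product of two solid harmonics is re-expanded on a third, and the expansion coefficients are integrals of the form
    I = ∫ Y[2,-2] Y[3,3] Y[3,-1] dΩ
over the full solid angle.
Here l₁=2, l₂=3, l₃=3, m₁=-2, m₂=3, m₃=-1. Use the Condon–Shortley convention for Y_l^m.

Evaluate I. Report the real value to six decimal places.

m-sum 0 ✓  L=8 even ✓  1≤3≤5 ✓
Π(2lᵢ+1) = 5×7×7 = 245
triangle coeff Δ(2,3,3) = 1/3780
Σ_t [0,2]: t=0:+1/24 t=1:−1/4 t=2:+1/24 = -1/6
(3j)²=4/105 [(2 3 3; 0 0 0)], sign=+1
Σ_t [2,2]: t=2:+1/96 = 1/96
(3j)²=1/42 [(2 3 3; -2 3 -1)], sign=+1
⇒ 4πI² = 2/9
I = (+1)√(2/9/(4π)) = 0.13298076

0.132981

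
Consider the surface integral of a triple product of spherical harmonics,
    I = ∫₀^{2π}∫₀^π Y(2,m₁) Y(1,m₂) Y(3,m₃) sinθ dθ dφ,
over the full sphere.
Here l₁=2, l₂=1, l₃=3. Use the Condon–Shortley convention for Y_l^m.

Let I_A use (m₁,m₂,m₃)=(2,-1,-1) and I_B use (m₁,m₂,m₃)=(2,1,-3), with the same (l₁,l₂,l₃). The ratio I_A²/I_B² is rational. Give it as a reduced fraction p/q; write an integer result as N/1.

Shared (l₁,l₂,l₃)=(2,1,3): N and (l;000)² cancel in I_A²/I_B².
A: Δ = 0!·4!·2!/7! = 1/105; Racah Σ t=0..0: t=0:+1/48 = 1/48; ⇒ 3j(2 1 3; 2 -1 -1)² = 1/105, sgn +1
B: Δ = 0!·4!·2!/7! = 1/105; Racah Σ t=0..0: t=0:+1/48 = 1/48; ⇒ 3j(2 1 3; 2 1 -3)² = 1/7, sgn +1
I_A²/I_B² = (1/105)/(1/7) = 1/15

1/15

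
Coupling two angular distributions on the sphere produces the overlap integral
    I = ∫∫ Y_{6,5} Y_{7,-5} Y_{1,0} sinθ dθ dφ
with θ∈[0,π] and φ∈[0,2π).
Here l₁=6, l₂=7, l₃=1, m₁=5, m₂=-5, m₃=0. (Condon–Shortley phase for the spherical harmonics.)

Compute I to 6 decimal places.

-0.171413

m-sum 0 ✓  L=14 even ✓  1≤1≤13 ✓
Π(2lᵢ+1) = 13×15×3 = 585
triangle coeff Δ(6,7,1) = 1/1365
Σ_t [6,6]: t=6:+1/518400 = 1/518400
(3j)²=7/195 [(6 7 1; 0 0 0)], sign=-1
Σ_t [1,1]: t=1:−1/39916800 = -1/39916800
(3j)²=8/455 [(6 7 1; 5 -5 0)], sign=+1
⇒ 4πI² = 24/65
I = (-1)√(24/65/(4π)) = -0.17141310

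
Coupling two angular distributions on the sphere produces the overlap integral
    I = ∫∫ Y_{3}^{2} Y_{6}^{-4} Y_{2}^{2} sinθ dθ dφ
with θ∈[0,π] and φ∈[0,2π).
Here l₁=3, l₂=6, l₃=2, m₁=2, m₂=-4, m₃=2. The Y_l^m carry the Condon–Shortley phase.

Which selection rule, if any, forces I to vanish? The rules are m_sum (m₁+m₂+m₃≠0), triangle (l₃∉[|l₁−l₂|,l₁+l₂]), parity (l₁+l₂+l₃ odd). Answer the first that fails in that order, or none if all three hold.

triangle

azimuthal sum: 2 − 4 + 2 = 0  ✓
3 ≤ 2 ≤ 9 (triangle on l)  ✗
L = 3 + 6 + 2 = 11 (odd)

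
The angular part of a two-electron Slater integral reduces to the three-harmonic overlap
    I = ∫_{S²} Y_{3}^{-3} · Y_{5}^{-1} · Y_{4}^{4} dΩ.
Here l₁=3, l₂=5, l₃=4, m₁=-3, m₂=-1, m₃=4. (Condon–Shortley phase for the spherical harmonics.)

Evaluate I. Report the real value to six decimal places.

0.050679

Rules hold: Σm=0, L=12 even, 2≤4≤8.
N = 7·11·9 = 693
Δ = 4!·2!·6!/13! = 1/180180
Racah Σ t=1..3: t=1:−1/576 t=2:+1/144 t=3:−1/576 = 1/288
⇒ 3j(3 5 4; 0 0 0)² = 20/1001, sgn +1
Racah Σ t=4..4: t=4:+1/34560 = 1/34560
⇒ 3j(3 5 4; -3 -1 4)² = 1/429, sgn +1
4πI² = N·(3j₀)²·(3jₘ)² = 60/1859
I = +1·√(0.0322754/4π) = 0.05067935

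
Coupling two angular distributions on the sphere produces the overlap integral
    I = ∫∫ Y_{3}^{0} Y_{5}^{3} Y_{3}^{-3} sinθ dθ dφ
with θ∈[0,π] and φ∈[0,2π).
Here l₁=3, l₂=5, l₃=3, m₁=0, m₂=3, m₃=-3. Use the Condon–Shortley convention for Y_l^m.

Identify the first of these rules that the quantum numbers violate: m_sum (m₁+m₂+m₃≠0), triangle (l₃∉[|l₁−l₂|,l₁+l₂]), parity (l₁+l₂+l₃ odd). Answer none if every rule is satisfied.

Σmᵢ = 0  ✓
l₃∈[|l₁−l₂|,l₁+l₂]=[2,8], have l₃=3  ✓
Σlᵢ = 11 ⇒ odd  ✗

parity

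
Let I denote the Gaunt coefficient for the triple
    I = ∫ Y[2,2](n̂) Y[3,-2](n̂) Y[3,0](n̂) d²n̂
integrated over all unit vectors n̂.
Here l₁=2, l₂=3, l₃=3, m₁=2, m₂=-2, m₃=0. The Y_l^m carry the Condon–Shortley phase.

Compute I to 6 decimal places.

Checks pass: Σm=0; 8 even; l₃=3∈[1,5].
(2·2+1)(2·3+1)(2·3+1) = 245
Δ: 2! 2! 4! / 9! → 1/3780
sum: t=0:+1/24 t=1:−1/4 t=2:+1/24 = -1/6
3j²(2 3 3; 0 0 0) = Δ·Π!·Σ² = 4/105  (sign +1)
sum: t=0:+1/24 = 1/24
3j²(2 3 3; 2 -2 0) = Δ·Π!·Σ² = 1/21  (sign -1)
combine: 4πI² = 245·4/105·1/21 = 4/9
take √, sign -1: I = -0.18806319

-0.188063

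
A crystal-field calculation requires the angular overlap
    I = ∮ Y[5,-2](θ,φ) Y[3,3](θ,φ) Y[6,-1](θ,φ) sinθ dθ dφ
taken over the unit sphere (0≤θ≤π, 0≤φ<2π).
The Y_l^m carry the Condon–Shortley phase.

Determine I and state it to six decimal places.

0.145631

m-sum 0 ✓  L=14 even ✓  2≤6≤8 ✓
Π(2lᵢ+1) = 11×7×13 = 1001
triangle coeff Δ(5,3,6) = 1/675675
Σ_t [0,2]: t=0:+1/8640 t=1:−1/2304 t=2:+1/8640 = -7/34560
(3j)²=7/429 [(5 3 6; 0 0 0)], sign=-1
Σ_t [2,2]: t=2:+1/34560 = 1/34560
(3j)²=7/429 [(5 3 6; -2 3 -1)], sign=-1
⇒ 4πI² = 343/1287
I = (+1)√(343/1287/(4π)) = 0.14563067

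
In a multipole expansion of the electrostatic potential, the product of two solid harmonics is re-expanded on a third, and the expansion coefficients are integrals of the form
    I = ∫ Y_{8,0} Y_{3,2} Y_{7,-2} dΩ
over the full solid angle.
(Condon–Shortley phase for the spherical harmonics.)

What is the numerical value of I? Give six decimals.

-0.156733

Checks pass: Σm=0; 18 even; l₃=7∈[5,11].
(2·8+1)(2·3+1)(2·7+1) = 1785
Δ: 4! 12! 2! / 19! → 1/5290740
sum: t=1:−1/7257600 t=2:+1/2073600 t=3:−1/7257600 = 1/4838400
3j²(8 3 7; 0 0 0) = Δ·Π!·Σ² = 252/20995  (sign -1)
sum: t=3:−1/7257600 t=4:+1/23224320 = -11/116121600
3j²(8 3 7; 0 2 -2) = Δ·Π!·Σ² = 121/8398  (sign +1)
combine: 4πI² = 1785·252/20995·121/8398 = 320166/1037153
take √, sign -1: I = -0.15673329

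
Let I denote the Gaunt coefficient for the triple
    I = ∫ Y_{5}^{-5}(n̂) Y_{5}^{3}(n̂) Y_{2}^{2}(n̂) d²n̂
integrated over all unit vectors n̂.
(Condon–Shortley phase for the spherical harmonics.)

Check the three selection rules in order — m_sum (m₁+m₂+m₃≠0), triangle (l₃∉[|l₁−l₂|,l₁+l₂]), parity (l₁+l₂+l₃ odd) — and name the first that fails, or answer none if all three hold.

none

azimuthal sum: -5 + 3 + 2 = 0  ✓
0 ≤ 2 ≤ 10 (triangle on l)  ✓
L = 5 + 5 + 2 = 12 (even)  ✓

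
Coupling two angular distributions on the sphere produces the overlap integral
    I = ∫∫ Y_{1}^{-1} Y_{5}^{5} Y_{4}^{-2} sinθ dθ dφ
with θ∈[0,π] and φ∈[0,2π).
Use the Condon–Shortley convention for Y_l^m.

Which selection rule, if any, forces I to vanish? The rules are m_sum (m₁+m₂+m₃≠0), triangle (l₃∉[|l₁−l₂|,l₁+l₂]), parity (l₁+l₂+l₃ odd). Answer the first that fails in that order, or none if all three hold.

m_sum

m₁+m₂+m₃ = -1 + 5 − 2 = 2  ✗
triangle: |1−5|=4 ≤ l₃=4 ≤ 1+5=6
parity: l₁+l₂+l₃ = 10 is even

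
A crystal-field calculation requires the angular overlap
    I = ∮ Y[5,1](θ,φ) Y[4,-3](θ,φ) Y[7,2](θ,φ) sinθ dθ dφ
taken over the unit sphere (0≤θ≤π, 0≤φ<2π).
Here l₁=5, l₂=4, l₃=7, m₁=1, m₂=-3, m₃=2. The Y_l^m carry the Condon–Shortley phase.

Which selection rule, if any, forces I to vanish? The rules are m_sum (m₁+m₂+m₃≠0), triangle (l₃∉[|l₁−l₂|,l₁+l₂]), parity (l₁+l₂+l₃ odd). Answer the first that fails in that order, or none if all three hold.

none

Σmᵢ = 0  ✓
l₃∈[|l₁−l₂|,l₁+l₂]=[1,9], have l₃=7  ✓
Σlᵢ = 16 ⇒ even  ✓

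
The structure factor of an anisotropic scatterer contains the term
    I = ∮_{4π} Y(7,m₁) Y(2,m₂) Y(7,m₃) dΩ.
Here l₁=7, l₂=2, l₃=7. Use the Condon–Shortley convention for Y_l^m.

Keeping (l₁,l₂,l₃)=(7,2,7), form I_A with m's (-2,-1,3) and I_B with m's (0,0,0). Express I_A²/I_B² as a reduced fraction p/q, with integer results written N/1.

Same 7,2,7: normalisation and zero-m 3j drop out of the ratio.
A: Δ: 2! 12! 2! / 17! → 1/185640; sum: t=0:+1/4354560 t=1:−1/1935360 = -1/3483648; 3j²(7 2 7; -2 -1 3) = Δ·Π!·Σ² = 125/12376  (sign -1)
B: Δ: 2! 12! 2! / 17! → 1/185640; sum: t=0:+1/2419200 t=1:−1/518400 t=2:+1/2419200 = -1/907200; 3j²(7 2 7; 0 0 0) = Δ·Π!·Σ² = 56/3315  (sign +1)
I_A²/I_B² = (125/12376)/(56/3315) = 1875/3136

1875/3136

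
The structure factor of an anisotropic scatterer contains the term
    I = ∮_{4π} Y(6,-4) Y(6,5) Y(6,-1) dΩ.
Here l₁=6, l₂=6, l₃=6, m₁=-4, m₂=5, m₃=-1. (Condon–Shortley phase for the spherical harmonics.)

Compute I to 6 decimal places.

Rules hold: Σm=0, L=18 even, 0≤6≤12.
N = 13·13·13 = 2197
Δ = 6!·6!·6!/19! = 1/325909584
Racah Σ t=0..6: t=0:+1/373248000 t=1:−1/1728000 t=2:+1/110592 t=3:−1/46656 t=4:+1/110592 t=5:−1/1728000 t=6:+1/373248000 = -7/1555200
⇒ 3j(6 6 6; 0 0 0)² = 400/46189, sgn -1
Racah Σ t=5..6: t=5:−1/10368000 t=6:+1/4147200 = 1/6912000
⇒ 3j(6 6 6; -4 5 -1)² = 189/16796, sgn -1
4πI² = N·(3j₀)²·(3jₘ)² = 245700/1147619
I = +1·√(0.214095/4π) = 0.13052653

0.130527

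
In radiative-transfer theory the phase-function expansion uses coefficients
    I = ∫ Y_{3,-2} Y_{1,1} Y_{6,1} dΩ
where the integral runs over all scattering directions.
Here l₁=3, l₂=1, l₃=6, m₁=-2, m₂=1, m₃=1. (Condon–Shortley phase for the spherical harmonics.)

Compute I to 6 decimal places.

0.000000

l₃=6 ∉ [2,4] — triangle fails ⇒ I = 0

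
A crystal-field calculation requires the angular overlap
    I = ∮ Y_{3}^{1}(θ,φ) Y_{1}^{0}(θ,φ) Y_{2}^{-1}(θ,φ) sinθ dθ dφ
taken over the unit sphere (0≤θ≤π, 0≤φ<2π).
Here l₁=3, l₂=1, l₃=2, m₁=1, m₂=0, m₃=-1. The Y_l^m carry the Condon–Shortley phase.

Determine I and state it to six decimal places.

Rules hold: Σm=0, L=6 even, 2≤2≤4.
N = 7·3·5 = 105
Δ = 2!·4!·0!/7! = 1/105
Racah Σ t=1..1: t=1:−1/4 = -1/4
⇒ 3j(3 1 2; 0 0 0)² = 3/35, sgn -1
Racah Σ t=1..1: t=1:−1/6 = -1/6
⇒ 3j(3 1 2; 1 0 -1)² = 8/105, sgn +1
4πI² = N·(3j₀)²·(3jₘ)² = 24/35
I = -1·√(0.685714/4π) = -0.23359668

-0.233597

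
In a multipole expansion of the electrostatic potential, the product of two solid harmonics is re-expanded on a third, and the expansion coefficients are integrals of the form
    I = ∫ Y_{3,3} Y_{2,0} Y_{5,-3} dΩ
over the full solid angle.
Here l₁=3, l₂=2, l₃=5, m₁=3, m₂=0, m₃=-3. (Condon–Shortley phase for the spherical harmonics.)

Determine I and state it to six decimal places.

Checks pass: Σm=0; 10 even; l₃=5∈[1,5].
(2·3+1)(2·2+1)(2·5+1) = 385
Δ: 0! 6! 4! / 11! → 1/2310
sum: t=0:+1/144 = 1/144
3j²(3 2 5; 0 0 0) = Δ·Π!·Σ² = 10/231  (sign -1)
sum: t=0:+1/2880 = 1/2880
3j²(3 2 5; 3 0 -3) = Δ·Π!·Σ² = 2/165  (sign +1)
combine: 4πI² = 385·10/231·2/165 = 20/99
take √, sign -1: I = -0.12679218

-0.126792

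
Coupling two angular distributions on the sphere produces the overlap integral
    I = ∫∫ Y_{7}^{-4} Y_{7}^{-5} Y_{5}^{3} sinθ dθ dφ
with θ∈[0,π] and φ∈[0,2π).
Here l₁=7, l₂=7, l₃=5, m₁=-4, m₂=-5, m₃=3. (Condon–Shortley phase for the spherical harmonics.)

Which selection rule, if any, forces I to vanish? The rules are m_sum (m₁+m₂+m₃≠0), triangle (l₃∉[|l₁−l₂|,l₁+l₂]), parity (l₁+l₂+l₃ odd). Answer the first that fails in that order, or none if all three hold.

m_sum

azimuthal sum: -4 − 5 + 3 = -6  ✗
0 ≤ 5 ≤ 14 (triangle on l)
L = 7 + 7 + 5 = 19 (odd)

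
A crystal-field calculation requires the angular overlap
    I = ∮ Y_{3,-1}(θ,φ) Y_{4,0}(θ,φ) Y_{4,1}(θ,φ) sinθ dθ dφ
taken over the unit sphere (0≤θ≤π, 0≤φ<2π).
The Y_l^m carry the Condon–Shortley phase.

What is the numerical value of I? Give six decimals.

L=11 odd ⇒ parity kills the (l;000) factor ⇒ I = 0

0.000000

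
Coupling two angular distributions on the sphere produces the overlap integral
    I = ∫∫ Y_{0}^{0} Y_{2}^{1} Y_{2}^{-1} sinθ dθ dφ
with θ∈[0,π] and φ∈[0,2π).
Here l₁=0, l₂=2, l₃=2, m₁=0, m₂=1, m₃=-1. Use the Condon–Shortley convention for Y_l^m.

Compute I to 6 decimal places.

Checks pass: Σm=0; 4 even; l₃=2∈[2,2].
(2·0+1)(2·2+1)(2·2+1) = 25
Δ: 0! 0! 4! / 5! → 1/5
sum: t=0:+1/4 = 1/4
3j²(0 2 2; 0 0 0) = Δ·Π!·Σ² = 1/5  (sign +1)
sum: t=0:+1/6 = 1/6
3j²(0 2 2; 0 1 -1) = Δ·Π!·Σ² = 1/5  (sign -1)
combine: 4πI² = 25·1/5·1/5 = 1/1
take √, sign -1: I = -0.28209479

-0.282095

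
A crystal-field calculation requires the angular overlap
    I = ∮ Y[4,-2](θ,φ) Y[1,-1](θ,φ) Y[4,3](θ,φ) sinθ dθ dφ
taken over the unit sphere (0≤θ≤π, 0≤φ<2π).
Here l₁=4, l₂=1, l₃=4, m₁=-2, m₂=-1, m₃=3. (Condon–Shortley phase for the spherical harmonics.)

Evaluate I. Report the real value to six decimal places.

Σlᵢ=9 odd — θ-integrand is odd under cosθ→−cosθ; I=0

0.000000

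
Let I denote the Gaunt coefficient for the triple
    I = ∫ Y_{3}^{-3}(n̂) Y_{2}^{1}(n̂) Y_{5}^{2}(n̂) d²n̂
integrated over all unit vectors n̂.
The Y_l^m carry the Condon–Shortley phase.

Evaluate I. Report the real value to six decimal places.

Checks pass: Σm=0; 10 even; l₃=5∈[1,5].
(2·3+1)(2·2+1)(2·5+1) = 385
Δ: 0! 6! 4! / 11! → 1/2310
sum: t=0:+1/144 = 1/144
3j²(3 2 5; 0 0 0) = Δ·Π!·Σ² = 10/231  (sign -1)
sum: t=0:+1/4320 = 1/4320
3j²(3 2 5; -3 1 2) = Δ·Π!·Σ² = 1/330  (sign -1)
combine: 4πI² = 385·10/231·1/330 = 5/99
take √, sign +1: I = 0.06339609

0.063396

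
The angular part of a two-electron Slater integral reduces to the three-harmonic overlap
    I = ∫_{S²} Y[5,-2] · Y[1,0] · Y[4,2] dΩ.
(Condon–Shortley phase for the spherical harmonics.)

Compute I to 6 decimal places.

0.225034

Rules hold: Σm=0, L=10 even, 4≤4≤6.
N = 11·3·9 = 297
Δ = 2!·8!·0!/11! = 1/495
Racah Σ t=1..1: t=1:−1/576 = -1/576
⇒ 3j(5 1 4; 0 0 0)² = 5/99, sgn -1
Racah Σ t=1..1: t=1:−1/1440 = -1/1440
⇒ 3j(5 1 4; -2 0 2)² = 7/165, sgn -1
4πI² = N·(3j₀)²·(3jₘ)² = 7/11
I = +1·√(0.636364/4π) = 0.22503380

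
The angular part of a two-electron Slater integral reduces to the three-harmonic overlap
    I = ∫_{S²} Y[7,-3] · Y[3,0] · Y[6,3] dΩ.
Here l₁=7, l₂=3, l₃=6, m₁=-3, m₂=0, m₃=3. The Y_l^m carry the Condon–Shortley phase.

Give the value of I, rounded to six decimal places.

-0.008134

Rules hold: Σm=0, L=16 even, 4≤6≤10.
N = 15·7·13 = 1365
Δ = 4!·10!·2!/17! = 1/2042040
Racah Σ t=1..3: t=1:−1/207360 t=2:+1/57600 t=3:−1/207360 = 1/129600
⇒ 3j(7 3 6; 0 0 0)² = 168/12155, sgn +1
Racah Σ t=1..3: t=1:−1/4354560 t=2:+1/322560 t=3:−1/362880 = 1/8709120
⇒ 3j(7 3 6; -3 0 3)² = 3/68068, sgn -1
4πI² = N·(3j₀)²·(3jₘ)² = 378/454597
I = -1·√(0.000831506/4π) = -0.00813444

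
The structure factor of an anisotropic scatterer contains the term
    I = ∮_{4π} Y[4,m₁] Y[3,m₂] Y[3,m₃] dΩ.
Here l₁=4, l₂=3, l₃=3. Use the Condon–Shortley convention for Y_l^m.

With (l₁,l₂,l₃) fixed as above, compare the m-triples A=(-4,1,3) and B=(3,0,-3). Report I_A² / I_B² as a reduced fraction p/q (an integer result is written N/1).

2/3

Shared (l₁,l₂,l₃)=(4,3,3): N and (l;000)² cancel in I_A²/I_B².
A: Δ = 4!·4!·2!/11! = 1/34650; Racah Σ t=4..4: t=4:+1/1152 = 1/1152; ⇒ 3j(4 3 3; -4 1 3)² = 1/33, sgn +1
B: Δ = 4!·4!·2!/11! = 1/34650; Racah Σ t=1..1: t=1:−1/288 = -1/288; ⇒ 3j(4 3 3; 3 0 -3)² = 1/22, sgn -1
I_A²/I_B² = (1/33)/(1/22) = 2/3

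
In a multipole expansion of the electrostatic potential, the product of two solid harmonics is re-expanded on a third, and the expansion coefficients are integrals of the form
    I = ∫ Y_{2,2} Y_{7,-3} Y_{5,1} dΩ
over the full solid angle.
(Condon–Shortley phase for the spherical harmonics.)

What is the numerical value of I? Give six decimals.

-0.164220

m-sum 0 ✓  L=14 even ✓  5≤5≤9 ✓
Π(2lᵢ+1) = 5×15×11 = 825
triangle coeff Δ(2,7,5) = 1/15015
Σ_t [2,2]: t=2:+1/57600 = 1/57600
(3j)²=21/715 [(2 7 5; 0 0 0)], sign=-1
Σ_t [0,0]: t=0:+1/414720 = 1/414720
(3j)²=2/143 [(2 7 5; 2 -3 1)], sign=+1
⇒ 4πI² = 630/1859
I = (-1)√(630/1859/(4π)) = -0.16421985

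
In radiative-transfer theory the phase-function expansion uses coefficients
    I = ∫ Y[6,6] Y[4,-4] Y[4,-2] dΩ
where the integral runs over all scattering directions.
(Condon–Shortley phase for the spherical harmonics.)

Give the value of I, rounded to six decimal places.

Checks pass: Σm=0; 14 even; l₃=4∈[2,10].
(2·6+1)(2·4+1)(2·4+1) = 1053
Δ: 6! 6! 2! / 15! → 1/1261260
sum: t=2:+1/4608 t=3:−1/1296 t=4:+1/4608 = -7/20736
3j²(6 4 4; 0 0 0) = Δ·Π!·Σ² = 20/1287  (sign -1)
sum: t=0:+1/1036800 = 1/1036800
3j²(6 4 4; 6 -4 -2) = Δ·Π!·Σ² = 4/195  (sign +1)
combine: 4πI² = 1053·20/1287·4/195 = 48/143
take √, sign -1: I = -0.16343598

-0.163436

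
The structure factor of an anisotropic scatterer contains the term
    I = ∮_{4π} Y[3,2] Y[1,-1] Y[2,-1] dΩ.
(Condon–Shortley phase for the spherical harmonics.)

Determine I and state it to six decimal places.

0.261169

Checks pass: Σm=0; 6 even; l₃=2∈[2,4].
(2·3+1)(2·1+1)(2·2+1) = 105
Δ: 2! 4! 0! / 7! → 1/105
sum: t=1:−1/4 = -1/4
3j²(3 1 2; 0 0 0) = Δ·Π!·Σ² = 3/35  (sign -1)
sum: t=0:+1/12 = 1/12
3j²(3 1 2; 2 -1 -1) = Δ·Π!·Σ² = 2/21  (sign -1)
combine: 4πI² = 105·3/35·2/21 = 6/7
take √, sign +1: I = 0.26116903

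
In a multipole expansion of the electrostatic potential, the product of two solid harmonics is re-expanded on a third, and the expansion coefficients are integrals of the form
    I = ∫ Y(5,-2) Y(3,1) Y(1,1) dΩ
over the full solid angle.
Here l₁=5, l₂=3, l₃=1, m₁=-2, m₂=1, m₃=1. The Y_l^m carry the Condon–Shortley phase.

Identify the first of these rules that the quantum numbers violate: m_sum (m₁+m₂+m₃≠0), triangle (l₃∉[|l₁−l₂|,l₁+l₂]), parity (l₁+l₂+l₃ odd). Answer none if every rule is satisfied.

m₁+m₂+m₃ = -2 + 1 + 1 = 0  ✓
triangle: |5−3|=2 ≤ l₃=1 ≤ 5+3=8  ✗
parity: l₁+l₂+l₃ = 9 is odd

triangle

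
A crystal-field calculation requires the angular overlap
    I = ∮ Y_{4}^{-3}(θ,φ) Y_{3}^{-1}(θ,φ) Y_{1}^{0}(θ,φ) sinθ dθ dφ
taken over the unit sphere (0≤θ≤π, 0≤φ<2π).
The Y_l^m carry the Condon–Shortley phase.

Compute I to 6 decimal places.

0.000000

m-sum = -3 − 1 + 0 = -4 ≠ 0 ⇒ I = 0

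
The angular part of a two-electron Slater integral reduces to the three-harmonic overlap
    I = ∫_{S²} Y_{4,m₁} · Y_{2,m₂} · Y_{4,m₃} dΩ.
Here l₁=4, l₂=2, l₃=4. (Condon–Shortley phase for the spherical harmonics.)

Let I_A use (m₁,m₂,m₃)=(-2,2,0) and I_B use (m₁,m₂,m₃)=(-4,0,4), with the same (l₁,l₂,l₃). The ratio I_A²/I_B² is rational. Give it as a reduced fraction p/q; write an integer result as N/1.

Shared (l₁,l₂,l₃)=(4,2,4): N and (l;000)² cancel in I_A²/I_B².
A: Δ = 2!·6!·2!/11! = 1/13860; Racah Σ t=2..2: t=2:+1/192 = 1/192; ⇒ 3j(4 2 4; -2 2 0)² = 3/77, sgn +1
B: Δ = 2!·6!·2!/11! = 1/13860; Racah Σ t=2..2: t=2:+1/2880 = 1/2880; ⇒ 3j(4 2 4; -4 0 4)² = 28/495, sgn +1
I_A²/I_B² = (3/77)/(28/495) = 135/196

135/196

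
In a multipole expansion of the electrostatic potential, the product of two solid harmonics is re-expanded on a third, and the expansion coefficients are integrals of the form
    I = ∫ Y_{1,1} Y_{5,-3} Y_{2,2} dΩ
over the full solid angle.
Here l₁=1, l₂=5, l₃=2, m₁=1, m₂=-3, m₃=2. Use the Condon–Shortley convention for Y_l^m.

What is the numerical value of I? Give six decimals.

l₃=2 ∉ [4,6] — triangle fails ⇒ I = 0

0.000000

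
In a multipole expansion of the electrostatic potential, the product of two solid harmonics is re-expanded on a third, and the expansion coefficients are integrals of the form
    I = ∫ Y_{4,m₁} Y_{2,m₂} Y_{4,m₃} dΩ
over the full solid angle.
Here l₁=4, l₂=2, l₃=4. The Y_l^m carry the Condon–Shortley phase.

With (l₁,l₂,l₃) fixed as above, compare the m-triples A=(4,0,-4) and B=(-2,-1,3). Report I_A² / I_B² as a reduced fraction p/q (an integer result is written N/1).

Shared (l₁,l₂,l₃)=(4,2,4): N and (l;000)² cancel in I_A²/I_B².
A: Δ = 2!·6!·2!/11! = 1/13860; Racah Σ t=0..0: t=0:+1/2880 = 1/2880; ⇒ 3j(4 2 4; 4 0 -4)² = 28/495, sgn +1
B: Δ = 2!·6!·2!/11! = 1/13860; Racah Σ t=0..1: t=0:+1/1440 t=1:−1/240 = -1/288; ⇒ 3j(4 2 4; -2 -1 3)² = 5/132, sgn +1
I_A²/I_B² = (28/495)/(5/132) = 112/75

112/75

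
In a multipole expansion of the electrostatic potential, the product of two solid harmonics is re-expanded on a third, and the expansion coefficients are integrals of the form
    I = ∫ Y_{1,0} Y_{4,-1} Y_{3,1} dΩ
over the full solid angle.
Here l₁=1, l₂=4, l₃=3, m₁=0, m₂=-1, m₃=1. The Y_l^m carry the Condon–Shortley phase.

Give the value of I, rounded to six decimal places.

Rules hold: Σm=0, L=8 even, 3≤3≤5.
N = 3·9·7 = 189
Δ = 2!·0!·6!/9! = 1/252
Racah Σ t=1..1: t=1:−1/36 = -1/36
⇒ 3j(1 4 3; 0 0 0)² = 4/63, sgn +1
Racah Σ t=1..1: t=1:−1/48 = -1/48
⇒ 3j(1 4 3; 0 -1 1)² = 5/84, sgn -1
4πI² = N·(3j₀)²·(3jₘ)² = 5/7
I = -1·√(0.714286/4π) = -0.23841361

-0.238414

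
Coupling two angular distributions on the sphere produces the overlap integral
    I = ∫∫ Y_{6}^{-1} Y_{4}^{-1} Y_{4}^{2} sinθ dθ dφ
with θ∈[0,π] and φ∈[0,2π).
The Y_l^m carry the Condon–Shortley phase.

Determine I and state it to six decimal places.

0.097783

Rules hold: Σm=0, L=14 even, 2≤4≤10.
N = 13·9·9 = 1053
Δ = 6!·6!·2!/15! = 1/1261260
Racah Σ t=2..4: t=2:+1/4608 t=3:−1/1296 t=4:+1/4608 = -7/20736
⇒ 3j(6 4 4; 0 0 0)² = 20/1287, sgn -1
Racah Σ t=1..3: t=1:−1/172800 t=2:+1/5760 t=3:−1/3456 = -7/57600
⇒ 3j(6 4 4; -1 -1 2)² = 21/2860, sgn -1
4πI² = N·(3j₀)²·(3jₘ)² = 189/1573
I = +1·√(0.120153/4π) = 0.09778261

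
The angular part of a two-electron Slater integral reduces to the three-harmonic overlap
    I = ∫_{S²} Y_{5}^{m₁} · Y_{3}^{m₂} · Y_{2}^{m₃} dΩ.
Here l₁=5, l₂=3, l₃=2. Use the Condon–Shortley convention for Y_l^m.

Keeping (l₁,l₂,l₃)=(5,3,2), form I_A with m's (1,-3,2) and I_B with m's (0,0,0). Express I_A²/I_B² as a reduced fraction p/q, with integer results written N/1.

l's match ⇒ only the (l;m) 3-j factors differ between A and B.
A: triangle coeff Δ(5,3,2) = 1/2310; Σ_t [0,0]: t=0:+1/17280 = 1/17280; (3j)²=1/2310 [(5 3 2; 1 -3 2)], sign=+1
B: triangle coeff Δ(5,3,2) = 1/2310; Σ_t [3,3]: t=3:−1/144 = -1/144; (3j)²=10/231 [(5 3 2; 0 0 0)], sign=-1
I_A²/I_B² = (1/2310)/(10/231) = 1/100

1/100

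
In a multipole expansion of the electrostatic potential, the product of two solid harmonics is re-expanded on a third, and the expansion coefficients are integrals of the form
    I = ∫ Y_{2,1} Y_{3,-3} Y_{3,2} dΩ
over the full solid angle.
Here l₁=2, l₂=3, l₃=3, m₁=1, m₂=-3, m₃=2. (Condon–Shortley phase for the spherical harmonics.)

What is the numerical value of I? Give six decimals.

-0.210261

Rules hold: Σm=0, L=8 even, 1≤3≤5.
N = 5·7·7 = 245
Δ = 2!·2!·4!/9! = 1/3780
Racah Σ t=0..2: t=0:+1/24 t=1:−1/4 t=2:+1/24 = -1/6
⇒ 3j(2 3 3; 0 0 0)² = 4/105, sgn +1
Racah Σ t=0..0: t=0:+1/48 = 1/48
⇒ 3j(2 3 3; 1 -3 2)² = 5/84, sgn -1
4πI² = N·(3j₀)²·(3jₘ)² = 5/9
I = -1·√(0.555556/4π) = -0.21026104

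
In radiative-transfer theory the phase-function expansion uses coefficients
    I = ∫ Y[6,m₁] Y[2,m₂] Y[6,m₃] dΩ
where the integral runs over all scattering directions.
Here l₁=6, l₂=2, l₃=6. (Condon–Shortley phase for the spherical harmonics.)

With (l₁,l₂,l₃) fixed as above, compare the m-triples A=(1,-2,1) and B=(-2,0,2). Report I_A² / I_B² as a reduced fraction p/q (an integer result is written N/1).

Shared (l₁,l₂,l₃)=(6,2,6): N and (l;000)² cancel in I_A²/I_B².
A: Δ = 2!·10!·2!/15! = 1/90090; Racah Σ t=0..0: t=0:+1/57600 = 1/57600; ⇒ 3j(6 2 6; 1 -2 1)² = 21/715, sgn -1
B: Δ = 2!·10!·2!/15! = 1/90090; Racah Σ t=0..2: t=0:+1/322560 t=1:−1/30240 t=2:+1/69120 = -1/64512; ⇒ 3j(6 2 6; -2 0 2)² = 10/1001, sgn -1
I_A²/I_B² = (21/715)/(10/1001) = 147/50

147/50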